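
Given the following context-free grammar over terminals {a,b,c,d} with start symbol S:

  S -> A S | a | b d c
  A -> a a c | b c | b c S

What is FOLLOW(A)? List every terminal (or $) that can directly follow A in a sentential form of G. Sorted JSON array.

Compute FIRST by fixpoint:
[1]
  A via A→a a c: +{a}
  A via A→b c: +{b}
  S via S→A S: +{a,b}
  S: {a,b}  A: {a,b}
[2] — fixpoint
  S: {a,b}  A: {a,b}

Compute FOLLOW by fixpoint:
FOLLOW(S) := {$}
[1]
  S→A S: FOLLOW(A) ⊇ FIRST(S) = {a,b}; new: +{a,b}
  S: {$}  A: {a,b}
[2]
  A→b c S: FOLLOW(S) ⊇ FOLLOW(A) ⊇ {a,b}; new: +{a,b}
  S: {$,a,b}  A: {a,b}
[3] done
  S: {$,a,b}  A: {a,b}

FOLLOW(A) = ["a", "b"]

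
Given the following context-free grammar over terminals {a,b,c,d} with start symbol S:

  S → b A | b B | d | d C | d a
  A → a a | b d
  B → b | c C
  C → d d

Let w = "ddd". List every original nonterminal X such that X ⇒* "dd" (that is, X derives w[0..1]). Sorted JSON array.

Convert to CNF:
  S -> T1 A | T1 B | T2 C | T2 T0 | d
  A -> T0 T0 | T1 T2
  B -> T3 C | b
  C -> T2 T2
  T0 -> a
  T1 -> b
  T2 -> d
  T3 -> c

CYK table (by increasing span) (cells [i..j] with 0 ≤ i ≤ j ≤ 1 only):
  T[0,0] 'd' = {S,T2}  orig:{S}
  T[1,1] 'd' = {S,T2}  orig:{S}
  T[0,1] 'dd' = {C}

Original NTs in T[0,1] deriving "dd": ["C"]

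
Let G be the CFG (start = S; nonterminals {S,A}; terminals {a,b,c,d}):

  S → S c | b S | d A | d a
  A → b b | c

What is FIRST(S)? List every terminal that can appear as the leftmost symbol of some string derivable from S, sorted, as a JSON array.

FIRST sets, iterate to fixpoint:
round 1:
  A via A→b b: +{b}
  A via A→c: +{c}
  S via S→b S: +{b}
  S via S→d A: +{d}
  FIRST[S]={b,d}  FIRST[A]={b,c}
round 2: done
  FIRST[S]={b,d}  FIRST[A]={b,c}

FIRST(S) = ["b", "d"]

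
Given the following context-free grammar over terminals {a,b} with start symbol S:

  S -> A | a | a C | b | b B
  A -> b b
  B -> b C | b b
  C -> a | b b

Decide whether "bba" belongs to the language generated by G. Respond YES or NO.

CNF form of G:
  S -> T0 B | T0 T0 | T1 C | a | b
  A -> T0 T0
  B -> T0 C | T0 T0
  C -> T0 T0 | a
  T0 -> b
  T1 -> a

Fill CYK table bottom-up:
  T[0,0] 'b' = {S,T0}  orig:{S}
  T[1,1] 'b' = {S,T0}  orig:{S}
  T[2,2] 'a' = {C,S,T1}  orig:{C,S}
  T[0,1] 'bb' = {A,B,C,S}
  T[1,2] 'ba' = {B}
  T[0,2] 'bba' = {S}

S ∈ T[0,2] ⇒ YES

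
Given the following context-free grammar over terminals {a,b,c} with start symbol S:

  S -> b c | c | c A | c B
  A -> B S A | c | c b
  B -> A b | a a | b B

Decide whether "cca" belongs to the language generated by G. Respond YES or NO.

CNF form of G:
  S -> T0 A | T0 B | T1 T0 | c
  A -> B X3 | T0 T1 | c
  B -> A T1 | T1 B | T2 T2
  T0 -> c
  T1 -> b
  T2 -> a
  X3 -> S A

Fill CYK table bottom-up:
  cell(0,0) c: {A,S,T0}  orig:{A,S}
  cell(1,1) c: {A,S,T0}  orig:{A,S}
  cell(2,2) a: {T2}  orig:{}
  cell(0,1) cc: {S,X3}  orig:{S}
  cell(1,2) ca: ∅
  cell(0,2) cca: ∅

S ∉ T[0,2] ⇒ NO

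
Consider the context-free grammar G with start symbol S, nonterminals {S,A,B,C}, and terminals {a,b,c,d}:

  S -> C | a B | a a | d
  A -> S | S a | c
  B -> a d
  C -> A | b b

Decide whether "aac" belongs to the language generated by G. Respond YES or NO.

CNF form of G:
  S -> S T0 | T0 B | T0 T0 | T1 T1 | c | d
  A -> S T0 | T0 B | T0 T0 | T1 T1 | c | d
  B -> T0 T2
  C -> S T0 | T0 B | T0 T0 | T1 T1 | c | d
  T0 -> a
  T1 -> b
  T2 -> d

Fill CYK table bottom-up:
  [0..0]={T0}  "a"  orig:{}
  [1..1]={T0}  "a"  orig:{}
  [2..2]={A,C,S}  "c"
  [0..1]={A,C,S}  "aa"
  [1..2]=∅  "ac"
  [0..2]=∅  "aac"

S ∉ T[0,2] ⇒ NO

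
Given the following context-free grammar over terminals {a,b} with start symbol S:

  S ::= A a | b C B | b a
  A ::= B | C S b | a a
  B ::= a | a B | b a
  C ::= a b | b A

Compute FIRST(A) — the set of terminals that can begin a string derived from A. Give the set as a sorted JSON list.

FIRST sets, iterate to fixpoint:
iter 1:
  A via A→a a: +{a}
  B via B→a: +{a}
  B via B→b a: +{b}
  C via C→a b: +{a}
  C via C→b A: +{b}
  S via S→A a: +{a}
  S via S→b C B: +{b}
  S: {a,b}  A: {a}  B: {a,b}  C: {a,b}
iter 2:
  A via A→B: +{b}
  S: {a,b}  A: {a,b}  B: {a,b}  C: {a,b}
iter 3: (stable)
  S: {a,b}  A: {a,b}  B: {a,b}  C: {a,b}

FIRST(A) = ["a", "b"]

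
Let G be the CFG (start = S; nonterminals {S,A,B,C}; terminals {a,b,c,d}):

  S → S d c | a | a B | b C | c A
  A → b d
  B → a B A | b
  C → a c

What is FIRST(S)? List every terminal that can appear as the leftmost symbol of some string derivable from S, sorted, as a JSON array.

Compute FIRST by fixpoint:
iter 1:
  A via A→b d: +{b}
  B via B→a B A: +{a}
  B via B→b: +{b}
  C via C→a c: +{a}
  S via S→a: +{a}
  S via S→b C: +{b}
  S via S→c A: +{c}
  S: {a,b,c}  A: {b}  B: {a,b}  C: {a}
iter 2: — fixpoint
  S: {a,b,c}  A: {b}  B: {a,b}  C: {a}

FIRST(S) = ["a", "b", "c"]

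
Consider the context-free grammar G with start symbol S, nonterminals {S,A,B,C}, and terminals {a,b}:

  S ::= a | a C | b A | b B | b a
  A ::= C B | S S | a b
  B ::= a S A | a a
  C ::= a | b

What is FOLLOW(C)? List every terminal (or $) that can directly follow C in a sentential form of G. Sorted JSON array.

FIRST iteration:
pass 1:
  A via A→a b: +{a}
  B via B→a S A: +{a}
  C via C→a: +{a}
  C via C→b: +{b}
  S via S→a: +{a}
  S via S→b A: +{b}
  FIRST[S]={a,b}  FIRST[A]={a}  FIRST[B]={a}  FIRST[C]={a,b}
pass 2:
  A via A→C B: +{b}
  FIRST[S]={a,b}  FIRST[A]={a,b}  FIRST[B]={a}  FIRST[C]={a,b}
pass 3: — fixpoint
  FIRST[S]={a,b}  FIRST[A]={a,b}  FIRST[B]={a}  FIRST[C]={a,b}

FOLLOW iteration:
seed FOLLOW(S) with $
[1]
  A→C B: FOLLOW(C) ⊇ FIRST(B) = {a}; new: +{a}
  A→S S: FOLLOW(S) ⊇ FIRST(S) = {a,b}; new: +{a,b}
  S→a C: FOLLOW(C) ⊇ FOLLOW(S) ⊇ {$,a,b}; new: +{$,b}
  S→b A: FOLLOW(A) ⊇ FOLLOW(S) ⊇ {$,a,b}; new: +{$,a,b}
  S→b B: FOLLOW(B) ⊇ FOLLOW(S) ⊇ {$,a,b}; new: +{$,a,b}
  S: {$,a,b}  A: {$,a,b}  B: {$,a,b}  C: {$,a,b}
[2] (no change)
  S: {$,a,b}  A: {$,a,b}  B: {$,a,b}  C: {$,a,b}

FOLLOW(C) = ["$", "a", "b"]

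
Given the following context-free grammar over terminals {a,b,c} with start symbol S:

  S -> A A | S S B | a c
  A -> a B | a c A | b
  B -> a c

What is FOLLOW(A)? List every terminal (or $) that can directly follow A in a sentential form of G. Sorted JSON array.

FIRST iteration:
round 1:
  A via A→a B: +{a}
  A via A→b: +{b}
  B via B→a c: +{a}
  S via S→A A: +{a,b}
  S: {a,b}  A: {a,b}  B: {a}
round 2: — fixpoint
  S: {a,b}  A: {a,b}  B: {a}

FOLLOW iteration:
seed FOLLOW(S) with $
[1]
  S→A A: FOLLOW(A) ⊇ FIRST(A) = {a,b}; new: +{a,b}
  S→A A: FOLLOW(A) ⊇ FOLLOW(S) ⊇ {$}; new: +{$}
  S→S S B: FOLLOW(S) ⊇ FIRST(S) = {a,b}; new: +{a,b}
  S→S S B: FOLLOW(B) ⊇ FOLLOW(S) ⊇ {$,a,b}; new: +{$,a,b}
  FOLLOW[S]={$,a,b}  FOLLOW[A]={$,a,b}  FOLLOW[B]={$,a,b}
[2] (stable)
  FOLLOW[S]={$,a,b}  FOLLOW[A]={$,a,b}  FOLLOW[B]={$,a,b}

FOLLOW(A) = ["$", "a", "b"]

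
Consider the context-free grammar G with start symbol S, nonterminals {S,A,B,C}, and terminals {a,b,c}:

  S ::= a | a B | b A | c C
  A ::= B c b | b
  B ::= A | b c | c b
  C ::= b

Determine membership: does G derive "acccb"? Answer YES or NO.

Convert to CNF:
  S -> T0 C | T1 A | T2 B | a
  A -> B X3 | b
  B -> B X4 | T0 T1 | T1 T0 | b
  C -> b
  T0 -> c
  T1 -> b
  T2 -> a
  X3 -> T0 T1
  X4 -> T0 T1

CYK table (by increasing span):
  T[0,0] 'a' = {S,T2}  orig:{S}
  T[1,1] 'c' = {T0}  orig:{}
  T[2,2] 'c' = {T0}  orig:{}
  T[3,3] 'c' = {T0}  orig:{}
  T[4,4] 'b' = {A,B,C,T1}  orig:{A,B,C}
  T[0,1] 'ac' = ∅
  T[1,2] 'cc' = ∅
  T[2,3] 'cc' = ∅
  T[3,4] 'cb' = {B,S,X3,X4}  orig:{B,S}
  T[0,2] 'acc' = ∅
  T[1,3] 'ccc' = ∅
  T[2,4] 'ccb' = ∅
  T[0,3] 'accc' = ∅
  T[1,4] 'cccb' = ∅
  T[0,4] 'acccb' = ∅

S ∉ T[0,4] ⇒ NO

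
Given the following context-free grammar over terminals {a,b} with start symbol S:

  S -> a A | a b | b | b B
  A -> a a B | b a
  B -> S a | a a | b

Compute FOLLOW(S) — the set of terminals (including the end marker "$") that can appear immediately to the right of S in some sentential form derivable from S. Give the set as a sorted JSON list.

FIRST iteration:
iter 1:
  A via A→a a B: +{a}
  A via A→b a: +{b}
  B via B→a a: +{a}
  B via B→b: +{b}
  S via S→a A: +{a}
  S via S→b: +{b}
  S: {a,b}  A: {a,b}  B: {a,b}
iter 2: (no change)
  S: {a,b}  A: {a,b}  B: {a,b}

FOLLOW iteration:
seed FOLLOW(S) with $
iter 1:
  B→S a: FOLLOW(S) ⊇ FIRST(a) = {a}; new: +{a}
  S→a A: FOLLOW(A) ⊇ FOLLOW(S) ⊇ {$,a}; new: +{$,a}
  S→b B: FOLLOW(B) ⊇ FOLLOW(S) ⊇ {$,a}; new: +{$,a}
  FOLLOW[S]={$,a}  FOLLOW[A]={$,a}  FOLLOW[B]={$,a}
iter 2: (stable)
  FOLLOW[S]={$,a}  FOLLOW[A]={$,a}  FOLLOW[B]={$,a}

FOLLOW(S) = ["$", "a"]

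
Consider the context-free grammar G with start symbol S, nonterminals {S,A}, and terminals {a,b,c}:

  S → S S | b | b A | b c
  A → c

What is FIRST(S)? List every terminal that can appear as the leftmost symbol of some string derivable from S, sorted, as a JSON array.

FIRST iteration:
pass 1:
  A via A→c: +{c}
  S via S→b: +{b}
  S: {b}  A: {c}
pass 2: done
  S: {b}  A: {c}

FIRST(S) = ["b"]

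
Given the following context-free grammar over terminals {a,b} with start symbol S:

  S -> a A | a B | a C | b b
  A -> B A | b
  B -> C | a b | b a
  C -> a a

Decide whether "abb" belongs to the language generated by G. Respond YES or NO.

CNF form of G:
  S -> T0 A | T0 B | T0 C | T1 T1
  A -> B A | b
  B -> T0 T0 | T0 T1 | T1 T0
  C -> T0 T0
  T0 -> a
  T1 -> b

CYK fill:
  cell(0,0) a: {T0}  orig:{}
  cell(1,1) b: {A,T1}  orig:{A}
  cell(2,2) b: {A,T1}  orig:{A}
  cell(0,1) ab: {B,S}
  cell(1,2) bb: {S}
  cell(0,2) abb: {A}

S ∉ T[0,2] ⇒ NO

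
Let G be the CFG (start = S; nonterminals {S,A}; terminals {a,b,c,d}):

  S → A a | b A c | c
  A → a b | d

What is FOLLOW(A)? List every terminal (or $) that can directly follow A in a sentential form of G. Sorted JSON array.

Compute FIRST by fixpoint:
[1]
  A via A→a b: +{a}
  A via A→d: +{d}
  S via S→A a: +{a,d}
  S via S→b A c: +{b}
  S via S→c: +{c}
  S: {a,b,c,d}  A: {a,d}
[2] (no change)
  S: {a,b,c,d}  A: {a,d}

Compute FOLLOW by fixpoint:
initialize: $ ∈ FOLLOW(S)
round 1:
  S→A a: FOLLOW(A) ⊇ FIRST(a) = {a}; new: +{a}
  S→b A c: FOLLOW(A) ⊇ FIRST(c) = {c}; new: +{c}
  S: {$}  A: {a,c}
round 2: — fixpoint
  S: {$}  A: {a,c}

FOLLOW(A) = ["a", "c"]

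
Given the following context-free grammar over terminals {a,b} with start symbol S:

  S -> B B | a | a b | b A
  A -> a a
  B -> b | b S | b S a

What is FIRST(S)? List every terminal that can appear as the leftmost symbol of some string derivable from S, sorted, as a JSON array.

FIRST iteration:
pass 1:
  A via A→a a: +{a}
  B via B→b: +{b}
  S via S→B B: +{b}
  S via S→a: +{a}
  S: {a,b}  A: {a}  B: {b}
pass 2: (no change)
  S: {a,b}  A: {a}  B: {b}

FIRST(S) = ["a", "b"]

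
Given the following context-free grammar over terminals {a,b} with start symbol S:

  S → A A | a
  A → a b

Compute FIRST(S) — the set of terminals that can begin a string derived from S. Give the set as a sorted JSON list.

FIRST iteration:
round 1:
  A via A→a b: +{a}
  S via S→A A: +{a}
  FIRST[S]={a}  FIRST[A]={a}
round 2: (no change)
  FIRST[S]={a}  FIRST[A]={a}

FIRST(S) = ["a"]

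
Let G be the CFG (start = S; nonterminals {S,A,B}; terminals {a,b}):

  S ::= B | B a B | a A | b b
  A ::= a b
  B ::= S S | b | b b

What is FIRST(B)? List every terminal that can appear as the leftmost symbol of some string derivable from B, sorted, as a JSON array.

FIRST sets, iterate to fixpoint:
round 1:
  A via A→a b: +{a}
  B via B→b: +{b}
  S via S→B: +{b}
  S via S→a A: +{a}
  FIRST[S]={a,b}  FIRST[A]={a}  FIRST[B]={b}
round 2:
  B via B→S S: +{a}
  FIRST[S]={a,b}  FIRST[A]={a}  FIRST[B]={a,b}
round 3: (no change)
  FIRST[S]={a,b}  FIRST[A]={a}  FIRST[B]={a,b}

FIRST(B) = ["a", "b"]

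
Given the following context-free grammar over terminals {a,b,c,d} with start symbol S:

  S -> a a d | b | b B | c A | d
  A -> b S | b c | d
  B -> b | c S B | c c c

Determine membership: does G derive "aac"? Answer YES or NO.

CNF form of G:
  S -> T0 B | T1 A | T2 X6 | b | d
  A -> T0 S | T0 T1 | d
  B -> T1 X4 | T1 X5 | b
  T0 -> b
  T1 -> c
  T2 -> a
  T3 -> d
  X4 -> S B
  X5 -> T1 T1
  X6 -> T2 T3

CYK fill:
  T[0,0] 'a' = {T2}  orig:{}
  T[1,1] 'a' = {T2}  orig:{}
  T[2,2] 'c' = {T1}  orig:{}
  T[0,1] 'aa' = ∅
  T[1,2] 'ac' = ∅
  T[0,2] 'aac' = ∅

S ∉ T[0,2] ⇒ NO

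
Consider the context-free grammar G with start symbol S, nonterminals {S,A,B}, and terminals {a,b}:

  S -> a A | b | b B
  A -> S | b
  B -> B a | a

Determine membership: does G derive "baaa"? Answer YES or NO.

CNF form of G:
  S -> T0 A | T1 B | b
  A -> T0 A | T1 B | b
  B -> B T0 | a
  T0 -> a
  T1 -> b

CYK fill:
  cell(0,0) b: {A,S,T1}  orig:{A,S}
  cell(1,1) a: {B,T0}  orig:{B}
  cell(2,2) a: {B,T0}  orig:{B}
  cell(3,3) a: {B,T0}  orig:{B}
  cell(0,1) ba: {A,S}
  cell(1,2) aa: {B}
  cell(2,3) aa: {B}
  cell(0,2) baa: {A,S}
  cell(1,3) aaa: {B}
  cell(0,3) baaa: {A,S}

S ∈ T[0,3] ⇒ YES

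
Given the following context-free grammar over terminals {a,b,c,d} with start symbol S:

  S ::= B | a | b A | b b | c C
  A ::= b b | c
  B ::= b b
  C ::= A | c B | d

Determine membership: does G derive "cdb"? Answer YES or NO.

Convert to CNF:
  S -> T0 A | T0 T0 | T1 C | a
  A -> T0 T0 | c
  B -> T0 T0
  C -> T0 T0 | T1 B | c | d
  T0 -> b
  T1 -> c

CYK table (by increasing span):
  T[0,0] 'c' = {A,C,T1}  orig:{A,C}
  T[1,1] 'd' = {C}
  T[2,2] 'b' = {T0}  orig:{}
  T[0,1] 'cd' = {S}
  T[1,2] 'db' = ∅
  T[0,2] 'cdb' = ∅

S ∉ T[0,2] ⇒ NO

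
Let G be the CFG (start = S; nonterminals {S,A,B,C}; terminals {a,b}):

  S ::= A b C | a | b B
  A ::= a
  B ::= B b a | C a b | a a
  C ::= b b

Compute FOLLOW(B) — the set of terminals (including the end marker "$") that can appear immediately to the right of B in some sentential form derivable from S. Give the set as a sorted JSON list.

FIRST iteration:
[1]
  A via A→a: +{a}
  B via B→a a: +{a}
  C via C→b b: +{b}
  S via S→A b C: +{a}
  S via S→b B: +{b}
  FIRST(S)={a,b}  FIRST(A)={a}  FIRST(B)={a}  FIRST(C)={b}
[2]
  B via B→C a b: +{b}
  FIRST(S)={a,b}  FIRST(A)={a}  FIRST(B)={a,b}  FIRST(C)={b}
[3] — fixpoint
  FIRST(S)={a,b}  FIRST(A)={a}  FIRST(B)={a,b}  FIRST(C)={b}

FOLLOW iteration:
FOLLOW(S) := {$}
round 1:
  B→B b a: FOLLOW(B) ⊇ FIRST(b) = {b}; new: +{b}
  B→C a b: FOLLOW(C) ⊇ FIRST(a) = {a}; new: +{a}
  S→A b C: FOLLOW(A) ⊇ FIRST(b) = {b}; new: +{b}
  S→A b C: FOLLOW(C) ⊇ FOLLOW(S) ⊇ {$}; new: +{$}
  S→b B: FOLLOW(B) ⊇ FOLLOW(S) ⊇ {$}; new: +{$}
  FOLLOW[S]={$}  FOLLOW[A]={b}  FOLLOW[B]={$,b}  FOLLOW[C]={$,a}
round 2: (stable)
  FOLLOW[S]={$}  FOLLOW[A]={b}  FOLLOW[B]={$,b}  FOLLOW[C]={$,a}

FOLLOW(B) = ["$", "b"]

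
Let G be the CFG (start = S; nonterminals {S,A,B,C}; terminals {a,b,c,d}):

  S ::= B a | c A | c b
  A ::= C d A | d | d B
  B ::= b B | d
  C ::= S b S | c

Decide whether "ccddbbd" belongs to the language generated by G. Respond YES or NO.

CNF form of G:
  S -> B T2 | T3 A | T3 T1
  A -> C X4 | T0 B | d
  B -> T1 B | d
  C -> S X5 | c
  T0 -> d
  T1 -> b
  T2 -> a
  T3 -> c
  X4 -> T0 A
  X5 -> T1 S

CYK fill:
  [0..0]={C,T3}  "c"  orig:{C}
  [1..1]={C,T3}  "c"  orig:{C}
  [2..2]={A,B,T0}  "d"  orig:{A,B}
  [3..3]={A,B,T0}  "d"  orig:{A,B}
  [4..4]={T1}  "b"  orig:{}
  [5..5]={T1}  "b"  orig:{}
  [6..6]={A,B,T0}  "d"  orig:{A,B}
  [0..1]=∅  "cc"
  [1..2]={S}  "cd"
  [2..3]={A,X4}  "dd"  orig:{A}
  [3..4]=∅  "db"
  [4..5]=∅  "bb"
  [5..6]={B}  "bd"
  [0..2]=∅  "ccd"
  [1..3]={A,S}  "cdd"
  [2..4]=∅  "ddb"
  [3..5]=∅  "dbb"
  [4..6]={B}  "bbd"
  [0..3]={S}  "ccdd"
  [1..4]=∅  "cddb"
  [2..5]=∅  "ddbb"
  [3..6]={A}  "dbbd"
  [0..4]=∅  "ccddb"
  [1..5]=∅  "cddbb"
  [2..6]={X4}  "ddbbd"  orig:{}
  [0..5]=∅  "ccddbb"
  [1..6]={A}  "cddbbd"
  [0..6]={S}  "ccddbbd"

S ∈ T[0,6] ⇒ YES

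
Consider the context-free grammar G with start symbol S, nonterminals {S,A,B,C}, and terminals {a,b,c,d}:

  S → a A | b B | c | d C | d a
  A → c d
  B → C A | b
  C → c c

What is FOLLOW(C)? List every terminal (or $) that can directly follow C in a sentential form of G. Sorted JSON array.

FIRST iteration:
iter 1:
  A via A→c d: +{c}
  B via B→b: +{b}
  C via C→c c: +{c}
  S via S→a A: +{a}
  S via S→b B: +{b}
  S via S→c: +{c}
  S via S→d C: +{d}
  FIRST(S)={a,b,c,d}  FIRST(A)={c}  FIRST(B)={b}  FIRST(C)={c}
iter 2:
  B via B→C A: +{c}
  FIRST(S)={a,b,c,d}  FIRST(A)={c}  FIRST(B)={b,c}  FIRST(C)={c}
iter 3: (stable)
  FIRST(S)={a,b,c,d}  FIRST(A)={c}  FIRST(B)={b,c}  FIRST(C)={c}

FOLLOW iteration:
FOLLOW(S) := {$}
pass 1:
  B→C A: FOLLOW(C) ⊇ FIRST(A) = {c}; new: +{c}
  S→a A: FOLLOW(A) ⊇ FOLLOW(S) ⊇ {$}; new: +{$}
  S→b B: FOLLOW(B) ⊇ FOLLOW(S) ⊇ {$}; new: +{$}
  S→d C: FOLLOW(C) ⊇ FOLLOW(S) ⊇ {$}; new: +{$}
  FOLLOW(S)={$}  FOLLOW(A)={$}  FOLLOW(B)={$}  FOLLOW(C)={$,c}
pass 2: (stable)
  FOLLOW(S)={$}  FOLLOW(A)={$}  FOLLOW(B)={$}  FOLLOW(C)={$,c}

FOLLOW(C) = ["$", "c"]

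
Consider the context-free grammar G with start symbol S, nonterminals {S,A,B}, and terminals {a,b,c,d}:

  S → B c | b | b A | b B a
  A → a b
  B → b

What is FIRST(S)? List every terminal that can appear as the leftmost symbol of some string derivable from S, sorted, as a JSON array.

Compute FIRST by fixpoint:
round 1:
  A via A→a b: +{a}
  B via B→b: +{b}
  S via S→B c: +{b}
  S: {b}  A: {a}  B: {b}
round 2: — fixpoint
  S: {b}  A: {a}  B: {b}

FIRST(S) = ["b"]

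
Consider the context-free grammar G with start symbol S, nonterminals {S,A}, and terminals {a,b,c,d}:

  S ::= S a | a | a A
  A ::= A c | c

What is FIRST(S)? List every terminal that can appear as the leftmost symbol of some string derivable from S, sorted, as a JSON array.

FIRST iteration:
[1]
  A via A→c: +{c}
  S via S→a: +{a}
  FIRST(S)={a}  FIRST(A)={c}
[2] done
  FIRST(S)={a}  FIRST(A)={c}

FIRST(S) = ["a"]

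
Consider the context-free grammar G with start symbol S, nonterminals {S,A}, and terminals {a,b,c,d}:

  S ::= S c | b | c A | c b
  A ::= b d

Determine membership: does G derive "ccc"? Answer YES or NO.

CNF form of G:
  S -> S T2 | T2 A | T2 T0 | b
  A -> T0 T1
  T0 -> b
  T1 -> d
  T2 -> c

CYK table (by increasing span):
  cell(0,0) c: {T2}  orig:{}
  cell(1,1) c: {T2}  orig:{}
  cell(2,2) c: {T2}  orig:{}
  cell(0,1) cc: ∅
  cell(1,2) cc: ∅
  cell(0,2) ccc: ∅

S ∉ T[0,2] ⇒ NO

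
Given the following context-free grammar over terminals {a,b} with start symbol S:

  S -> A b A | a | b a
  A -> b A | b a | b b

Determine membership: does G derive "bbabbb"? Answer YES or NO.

Convert to CNF:
  S -> A X2 | T0 T1 | a
  A -> T0 A | T0 T0 | T0 T1
  T0 -> b
  T1 -> a
  X2 -> T0 A

CYK fill:
  cell(0,0) b: {T0}  orig:{}
  cell(1,1) b: {T0}  orig:{}
  cell(2,2) a: {S,T1}  orig:{S}
  cell(3,3) b: {T0}  orig:{}
  cell(4,4) b: {T0}  orig:{}
  cell(5,5) b: {T0}  orig:{}
  cell(0,1) bb: {A}
  cell(1,2) ba: {A,S}
  cell(2,3) ab: ∅
  cell(3,4) bb: {A}
  cell(4,5) bb: {A}
  cell(0,2) bba: {A,X2}  orig:{A}
  cell(1,3) bab: ∅
  cell(2,4) abb: ∅
  cell(3,5) bbb: {A,X2}  orig:{A}
  cell(0,3) bbab: ∅
  cell(1,4) babb: ∅
  cell(2,5) abbb: ∅
  cell(0,4) bbabb: ∅
  cell(1,5) babbb: {S}
  cell(0,5) bbabbb: {S}

S ∈ T[0,5] ⇒ YES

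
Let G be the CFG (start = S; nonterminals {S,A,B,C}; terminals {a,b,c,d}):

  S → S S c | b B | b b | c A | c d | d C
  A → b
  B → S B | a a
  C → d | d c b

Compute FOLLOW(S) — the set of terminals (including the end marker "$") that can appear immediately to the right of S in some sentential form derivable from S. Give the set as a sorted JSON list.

Compute FIRST by fixpoint:
pass 1:
  A via A→b: +{b}
  B via B→a a: +{a}
  C via C→d: +{d}
  S via S→b B: +{b}
  S via S→c A: +{c}
  S via S→d C: +{d}
  S: {b,c,d}  A: {b}  B: {a}  C: {d}
pass 2:
  B via B→S B: +{b,c,d}
  S: {b,c,d}  A: {b}  B: {a,b,c,d}  C: {d}
pass 3: (stable)
  S: {b,c,d}  A: {b}  B: {a,b,c,d}  C: {d}

FOLLOW iteration:
FOLLOW(S) := {$}
[1]
  B→S B: FOLLOW(S) ⊇ FIRST(B) = {a,b,c,d}; new: +{a,b,c,d}
  S→b B: FOLLOW(B) ⊇ FOLLOW(S) ⊇ {$,a,b,c,d}; new: +{$,a,b,c,d}
  S→c A: FOLLOW(A) ⊇ FOLLOW(S) ⊇ {$,a,b,c,d}; new: +{$,a,b,c,d}
  S→d C: FOLLOW(C) ⊇ FOLLOW(S) ⊇ {$,a,b,c,d}; new: +{$,a,b,c,d}
  FOLLOW(S)={$,a,b,c,d}  FOLLOW(A)={$,a,b,c,d}  FOLLOW(B)={$,a,b,c,d}  FOLLOW(C)={$,a,b,c,d}
[2] (no change)
  FOLLOW(S)={$,a,b,c,d}  FOLLOW(A)={$,a,b,c,d}  FOLLOW(B)={$,a,b,c,d}  FOLLOW(C)={$,a,b,c,d}

FOLLOW(S) = ["$", "a", "b", "c", "d"]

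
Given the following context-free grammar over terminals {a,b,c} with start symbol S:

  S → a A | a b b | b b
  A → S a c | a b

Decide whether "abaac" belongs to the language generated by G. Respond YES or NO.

CNF form of G:
  S -> T0 A | T0 X4 | T2 T2
  A -> S X3 | T0 T2
  T0 -> a
  T1 -> c
  T2 -> b
  X3 -> T0 T1
  X4 -> T2 T2

CYK table (by increasing span):
  cell(0,0) a: {T0}  orig:{}
  cell(1,1) b: {T2}  orig:{}
  cell(2,2) a: {T0}  orig:{}
  cell(3,3) a: {T0}  orig:{}
  cell(4,4) c: {T1}  orig:{}
  cell(0,1) ab: {A}
  cell(1,2) ba: ∅
  cell(2,3) aa: ∅
  cell(3,4) ac: {X3}  orig:{}
  cell(0,2) aba: ∅
  cell(1,3) baa: ∅
  cell(2,4) aac: ∅
  cell(0,3) abaa: ∅
  cell(1,4) baac: ∅
  cell(0,4) abaac: ∅

S ∉ T[0,4] ⇒ NO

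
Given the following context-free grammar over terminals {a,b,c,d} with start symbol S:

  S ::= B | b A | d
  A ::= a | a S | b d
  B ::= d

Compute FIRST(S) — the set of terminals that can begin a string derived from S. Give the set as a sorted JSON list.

Compute FIRST by fixpoint:
[1]
  A via A→a: +{a}
  A via A→b d: +{b}
  B via B→d: +{d}
  S via S→B: +{d}
  S via S→b A: +{b}
  FIRST[S]={b,d}  FIRST[A]={a,b}  FIRST[B]={d}
[2] done
  FIRST[S]={b,d}  FIRST[A]={a,b}  FIRST[B]={d}

FIRST(S) = ["b", "d"]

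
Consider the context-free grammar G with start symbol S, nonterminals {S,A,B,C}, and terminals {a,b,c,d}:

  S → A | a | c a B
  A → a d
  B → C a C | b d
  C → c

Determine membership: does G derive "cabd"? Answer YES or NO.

Convert to CNF:
  S -> T0 T1 | T3 X5 | a
  A -> T0 T1
  B -> C X4 | T2 T1
  C -> c
  T0 -> a
  T1 -> d
  T2 -> b
  T3 -> c
  X4 -> T0 C
  X5 -> T0 B

CYK table (by increasing span):
  T[0,0] 'c' = {C,T3}  orig:{C}
  T[1,1] 'a' = {S,T0}  orig:{S}
  T[2,2] 'b' = {T2}  orig:{}
  T[3,3] 'd' = {T1}  orig:{}
  T[0,1] 'ca' = ∅
  T[1,2] 'ab' = ∅
  T[2,3] 'bd' = {B}
  T[0,2] 'cab' = ∅
  T[1,3] 'abd' = {X5}  orig:{}
  T[0,3] 'cabd' = {S}

S ∈ T[0,3] ⇒ YES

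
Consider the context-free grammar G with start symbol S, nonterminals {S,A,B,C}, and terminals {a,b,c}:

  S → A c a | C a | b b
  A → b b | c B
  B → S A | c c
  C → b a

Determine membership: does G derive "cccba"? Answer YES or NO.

CNF form of G:
  S -> A X3 | C T2 | T0 T0
  A -> T0 T0 | T1 B
  B -> S A | T1 T1
  C -> T0 T2
  T0 -> b
  T1 -> c
  T2 -> a
  X3 -> T1 T2

CYK fill:
  [0..0]={T1}  "c"  orig:{}
  [1..1]={T1}  "c"  orig:{}
  [2..2]={T1}  "c"  orig:{}
  [3..3]={T0}  "b"  orig:{}
  [4..4]={T2}  "a"  orig:{}
  [0..1]={B}  "cc"
  [1..2]={B}  "cc"
  [2..3]=∅  "cb"
  [3..4]={C}  "ba"
  [0..2]={A}  "ccc"
  [1..3]=∅  "ccb"
  [2..4]=∅  "cba"
  [0..3]=∅  "cccb"
  [1..4]=∅  "ccba"
  [0..4]=∅  "cccba"

S ∉ T[0,4] ⇒ NO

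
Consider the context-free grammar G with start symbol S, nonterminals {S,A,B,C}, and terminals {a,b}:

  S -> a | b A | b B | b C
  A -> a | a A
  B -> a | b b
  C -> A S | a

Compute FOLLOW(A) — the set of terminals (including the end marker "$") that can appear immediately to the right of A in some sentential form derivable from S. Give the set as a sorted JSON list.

Compute FIRST by fixpoint:
[1]
  A via A→a: +{a}
  B via B→a: +{a}
  B via B→b b: +{b}
  C via C→A S: +{a}
  S via S→a: +{a}
  S via S→b A: +{b}
  S: {a,b}  A: {a}  B: {a,b}  C: {a}
[2] (no change)
  S: {a,b}  A: {a}  B: {a,b}  C: {a}

FOLLOW iteration:
FOLLOW(S) := {$}
[1]
  C→A S: FOLLOW(A) ⊇ FIRST(S) = {a,b}; new: +{a,b}
  S→b A: FOLLOW(A) ⊇ FOLLOW(S) ⊇ {$}; new: +{$}
  S→b B: FOLLOW(B) ⊇ FOLLOW(S) ⊇ {$}; new: +{$}
  S→b C: FOLLOW(C) ⊇ FOLLOW(S) ⊇ {$}; new: +{$}
  S: {$}  A: {$,a,b}  B: {$}  C: {$}
[2] (stable)
  S: {$}  A: {$,a,b}  B: {$}  C: {$}

FOLLOW(A) = ["$", "a", "b"]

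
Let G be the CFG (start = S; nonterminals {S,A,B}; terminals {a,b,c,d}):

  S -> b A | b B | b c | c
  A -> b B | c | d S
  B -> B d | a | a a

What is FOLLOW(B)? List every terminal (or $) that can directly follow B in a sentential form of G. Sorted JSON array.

FIRST sets, iterate to fixpoint:
round 1:
  A via A→b B: +{b}
  A via A→c: +{c}
  A via A→d S: +{d}
  B via B→a: +{a}
  S via S→b A: +{b}
  S via S→c: +{c}
  S: {b,c}  A: {b,c,d}  B: {a}
round 2: — fixpoint
  S: {b,c}  A: {b,c,d}  B: {a}

Compute FOLLOW by fixpoint:
seed FOLLOW(S) with $
iter 1:
  B→B d: FOLLOW(B) ⊇ FIRST(d) = {d}; new: +{d}
  S→b A: FOLLOW(A) ⊇ FOLLOW(S) ⊇ {$}; new: +{$}
  S→b B: FOLLOW(B) ⊇ FOLLOW(S) ⊇ {$}; new: +{$}
  S: {$}  A: {$}  B: {$,d}
iter 2: (no change)
  S: {$}  A: {$}  B: {$,d}

FOLLOW(B) = ["$", "d"]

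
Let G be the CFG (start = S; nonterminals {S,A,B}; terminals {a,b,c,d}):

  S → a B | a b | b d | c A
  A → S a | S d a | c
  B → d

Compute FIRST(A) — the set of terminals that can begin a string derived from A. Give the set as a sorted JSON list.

FIRST iteration:
pass 1:
  A via A→c: +{c}
  B via B→d: +{d}
  S via S→a B: +{a}
  S via S→b d: +{b}
  S via S→c A: +{c}
  FIRST(S)={a,b,c}  FIRST(A)={c}  FIRST(B)={d}
pass 2:
  A via A→S a: +{a,b}
  FIRST(S)={a,b,c}  FIRST(A)={a,b,c}  FIRST(B)={d}
pass 3: (no change)
  FIRST(S)={a,b,c}  FIRST(A)={a,b,c}  FIRST(B)={d}

FIRST(A) = ["a", "b", "c"]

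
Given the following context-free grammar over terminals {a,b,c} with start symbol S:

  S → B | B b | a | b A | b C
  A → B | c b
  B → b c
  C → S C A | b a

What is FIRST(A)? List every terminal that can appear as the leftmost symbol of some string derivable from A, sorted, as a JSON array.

Compute FIRST by fixpoint:
iter 1:
  A via A→c b: +{c}
  B via B→b c: +{b}
  C via C→b a: +{b}
  S via S→B: +{b}
  S via S→a: +{a}
  S: {a,b}  A: {c}  B: {b}  C: {b}
iter 2:
  A via A→B: +{b}
  C via C→S C A: +{a}
  S: {a,b}  A: {b,c}  B: {b}  C: {a,b}
iter 3: (stable)
  S: {a,b}  A: {b,c}  B: {b}  C: {a,b}

FIRST(A) = ["b", "c"]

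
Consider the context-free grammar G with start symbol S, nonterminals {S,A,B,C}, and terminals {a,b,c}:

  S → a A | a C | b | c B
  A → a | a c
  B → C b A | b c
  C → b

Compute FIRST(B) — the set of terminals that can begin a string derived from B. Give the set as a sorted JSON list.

FIRST iteration:
iter 1:
  A via A→a: +{a}
  B via B→b c: +{b}
  C via C→b: +{b}
  S via S→a A: +{a}
  S via S→b: +{b}
  S via S→c B: +{c}
  FIRST[S]={a,b,c}  FIRST[A]={a}  FIRST[B]={b}  FIRST[C]={b}
iter 2: (no change)
  FIRST[S]={a,b,c}  FIRST[A]={a}  FIRST[B]={b}  FIRST[C]={b}

FIRST(B) = ["b"]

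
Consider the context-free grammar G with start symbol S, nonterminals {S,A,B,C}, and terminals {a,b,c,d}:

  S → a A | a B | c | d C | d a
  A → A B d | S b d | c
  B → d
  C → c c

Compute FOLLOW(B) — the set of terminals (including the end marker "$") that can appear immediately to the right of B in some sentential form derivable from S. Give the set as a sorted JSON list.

FIRST sets, iterate to fixpoint:
iter 1:
  A via A→c: +{c}
  B via B→d: +{d}
  C via C→c c: +{c}
  S via S→a A: +{a}
  S via S→c: +{c}
  S via S→d C: +{d}
  S: {a,c,d}  A: {c}  B: {d}  C: {c}
iter 2:
  A via A→S b d: +{a,d}
  S: {a,c,d}  A: {a,c,d}  B: {d}  C: {c}
iter 3: (no change)
  S: {a,c,d}  A: {a,c,d}  B: {d}  C: {c}

FOLLOW sets:
FOLLOW(S) := {$}
[1]
  A→A B d: FOLLOW(A) ⊇ FIRST(B) = {d}; new: +{d}
  A→A B d: FOLLOW(B) ⊇ FIRST(d) = {d}; new: +{d}
  A→S b d: FOLLOW(S) ⊇ FIRST(b) = {b}; new: +{b}
  S→a A: FOLLOW(A) ⊇ FOLLOW(S) ⊇ {$,b}; new: +{$,b}
  S→a B: FOLLOW(B) ⊇ FOLLOW(S) ⊇ {$,b}; new: +{$,b}
  S→d C: FOLLOW(C) ⊇ FOLLOW(S) ⊇ {$,b}; new: +{$,b}
  S: {$,b}  A: {$,b,d}  B: {$,b,d}  C: {$,b}
[2] done
  S: {$,b}  A: {$,b,d}  B: {$,b,d}  C: {$,b}

FOLLOW(B) = ["$", "b", "d"]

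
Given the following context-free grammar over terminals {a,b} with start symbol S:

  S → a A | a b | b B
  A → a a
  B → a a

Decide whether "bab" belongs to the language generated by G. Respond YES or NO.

Convert to CNF:
  S -> T0 A | T0 T1 | T1 B
  A -> T0 T0
  B -> T0 T0
  T0 -> a
  T1 -> b

CYK fill:
  cell(0,0) b: {T1}  orig:{}
  cell(1,1) a: {T0}  orig:{}
  cell(2,2) b: {T1}  orig:{}
  cell(0,1) ba: ∅
  cell(1,2) ab: {S}
  cell(0,2) bab: ∅

S ∉ T[0,2] ⇒ NO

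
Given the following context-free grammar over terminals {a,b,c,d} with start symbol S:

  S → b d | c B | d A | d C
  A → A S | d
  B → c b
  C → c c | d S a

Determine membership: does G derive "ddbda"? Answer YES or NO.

CNF form of G:
  S -> T0 B | T1 T2 | T2 A | T2 C
  A -> A S | d
  B -> T0 T1
  C -> T0 T0 | T2 X4
  T0 -> c
  T1 -> b
  T2 -> d
  T3 -> a
  X4 -> S T3

CYK fill:
  T[0,0] 'd' = {A,T2}  orig:{A}
  T[1,1] 'd' = {A,T2}  orig:{A}
  T[2,2] 'b' = {T1}  orig:{}
  T[3,3] 'd' = {A,T2}  orig:{A}
  T[4,4] 'a' = {T3}  orig:{}
  T[0,1] 'dd' = {S}
  T[1,2] 'db' = ∅
  T[2,3] 'bd' = {S}
  T[3,4] 'da' = ∅
  T[0,2] 'ddb' = ∅
  T[1,3] 'dbd' = {A}
  T[2,4] 'bda' = {X4}  orig:{}
  T[0,3] 'ddbd' = {S}
  T[1,4] 'dbda' = {C}
  T[0,4] 'ddbda' = {S,X4}  orig:{S}

S ∈ T[0,4] ⇒ YES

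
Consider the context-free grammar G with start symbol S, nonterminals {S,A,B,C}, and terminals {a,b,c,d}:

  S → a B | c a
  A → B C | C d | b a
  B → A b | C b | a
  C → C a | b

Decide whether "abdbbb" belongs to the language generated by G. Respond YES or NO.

Convert to CNF:
  S -> T2 B | T3 T2
  A -> B C | C T0 | T1 T2
  B -> A T1 | C T1 | a
  C -> C T2 | b
  T0 -> d
  T1 -> b
  T2 -> a
  T3 -> c

Fill CYK table bottom-up:
  T[0,0] 'a' = {B,T2}  orig:{B}
  T[1,1] 'b' = {C,T1}  orig:{C}
  T[2,2] 'd' = {T0}  orig:{}
  T[3,3] 'b' = {C,T1}  orig:{C}
  T[4,4] 'b' = {C,T1}  orig:{C}
  T[5,5] 'b' = {C,T1}  orig:{C}
  T[0,1] 'ab' = {A}
  T[1,2] 'bd' = {A}
  T[2,3] 'db' = ∅
  T[3,4] 'bb' = {B}
  T[4,5] 'bb' = {B}
  T[0,2] 'abd' = ∅
  T[1,3] 'bdb' = {B}
  T[2,4] 'dbb' = ∅
  T[3,5] 'bbb' = {A}
  T[0,3] 'abdb' = {S}
  T[1,4] 'bdbb' = {A}
  T[2,5] 'dbbb' = ∅
  T[0,4] 'abdbb' = ∅
  T[1,5] 'bdbbb' = {B}
  T[0,5] 'abdbbb' = {S}

S ∈ T[0,5] ⇒ YES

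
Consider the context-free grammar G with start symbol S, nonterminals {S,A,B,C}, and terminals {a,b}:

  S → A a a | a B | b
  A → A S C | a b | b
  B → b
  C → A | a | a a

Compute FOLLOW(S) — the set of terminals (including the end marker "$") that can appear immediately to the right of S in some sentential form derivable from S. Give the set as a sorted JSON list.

FIRST iteration:
pass 1:
  A via A→a b: +{a}
  A via A→b: +{b}
  B via B→b: +{b}
  C via C→A: +{a,b}
  S via S→A a a: +{a,b}
  S: {a,b}  A: {a,b}  B: {b}  C: {a,b}
pass 2: done
  S: {a,b}  A: {a,b}  B: {b}  C: {a,b}

Compute FOLLOW by fixpoint:
initialize: $ ∈ FOLLOW(S)
round 1:
  A→A S C: FOLLOW(A) ⊇ FIRST(S) = {a,b}; new: +{a,b}
  A→A S C: FOLLOW(S) ⊇ FIRST(C) = {a,b}; new: +{a,b}
  A→A S C: FOLLOW(C) ⊇ FOLLOW(A) ⊇ {a,b}; new: +{a,b}
  S→a B: FOLLOW(B) ⊇ FOLLOW(S) ⊇ {$,a,b}; new: +{$,a,b}
  S: {$,a,b}  A: {a,b}  B: {$,a,b}  C: {a,b}
round 2: — fixpoint
  S: {$,a,b}  A: {a,b}  B: {$,a,b}  C: {a,b}

FOLLOW(S) = ["$", "a", "b"]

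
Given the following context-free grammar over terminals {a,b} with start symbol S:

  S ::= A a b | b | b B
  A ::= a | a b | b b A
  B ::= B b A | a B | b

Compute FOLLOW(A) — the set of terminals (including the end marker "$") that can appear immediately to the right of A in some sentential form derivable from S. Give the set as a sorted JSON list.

Compute FIRST by fixpoint:
[1]
  A via A→a: +{a}
  A via A→b b A: +{b}
  B via B→a B: +{a}
  B via B→b: +{b}
  S via S→A a b: +{a,b}
  FIRST(S)={a,b}  FIRST(A)={a,b}  FIRST(B)={a,b}
[2] done
  FIRST(S)={a,b}  FIRST(A)={a,b}  FIRST(B)={a,b}

FOLLOW sets:
FOLLOW(S) := {$}
[1]
  B→B b A: FOLLOW(B) ⊇ FIRST(b) = {b}; new: +{b}
  B→B b A: FOLLOW(A) ⊇ FOLLOW(B) ⊇ {b}; new: +{b}
  S→A a b: FOLLOW(A) ⊇ FIRST(a) = {a}; new: +{a}
  S→b B: FOLLOW(B) ⊇ FOLLOW(S) ⊇ {$}; new: +{$}
  S: {$}  A: {a,b}  B: {$,b}
[2]
  B→B b A: FOLLOW(A) ⊇ FOLLOW(B) ⊇ {$,b}; new: +{$}
  S: {$}  A: {$,a,b}  B: {$,b}
[3] done
  S: {$}  A: {$,a,b}  B: {$,b}

FOLLOW(A) = ["$", "a", "b"]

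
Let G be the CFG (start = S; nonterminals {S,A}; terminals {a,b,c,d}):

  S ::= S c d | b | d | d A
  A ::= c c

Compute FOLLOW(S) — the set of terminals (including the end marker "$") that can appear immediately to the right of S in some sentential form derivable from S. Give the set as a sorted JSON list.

FIRST iteration:
[1]
  A via A→c c: +{c}
  S via S→b: +{b}
  S via S→d: +{d}
  FIRST[S]={b,d}  FIRST[A]={c}
[2] — fixpoint
  FIRST[S]={b,d}  FIRST[A]={c}

Compute FOLLOW by fixpoint:
initialize: $ ∈ FOLLOW(S)
round 1:
  S→S c d: FOLLOW(S) ⊇ FIRST(c) = {c}; new: +{c}
  S→d A: FOLLOW(A) ⊇ FOLLOW(S) ⊇ {$,c}; new: +{$,c}
  S: {$,c}  A: {$,c}
round 2: (no change)
  S: {$,c}  A: {$,c}

FOLLOW(S) = ["$", "c"]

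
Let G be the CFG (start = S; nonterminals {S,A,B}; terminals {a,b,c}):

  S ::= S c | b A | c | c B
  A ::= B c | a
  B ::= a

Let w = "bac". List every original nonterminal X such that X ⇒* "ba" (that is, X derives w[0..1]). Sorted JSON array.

Convert to CNF:
  S -> S T0 | T0 B | T1 A | c
  A -> B T0 | a
  B -> a
  T0 -> c
  T1 -> b

CYK table (by increasing span) — only the sub-triangle for w[0..1]:
  T[0,0] 'b' = {T1}  orig:{}
  T[1,1] 'a' = {A,B}
  T[0,1] 'ba' = {S}

Original NTs in T[0,1] deriving "ba": ["S"]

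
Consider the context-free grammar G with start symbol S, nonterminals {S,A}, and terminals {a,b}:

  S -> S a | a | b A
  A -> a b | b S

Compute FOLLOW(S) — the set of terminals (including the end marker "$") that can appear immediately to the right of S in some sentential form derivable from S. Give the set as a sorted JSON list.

Compute FIRST by fixpoint:
round 1:
  A via A→a b: +{a}
  A via A→b S: +{b}
  S via S→a: +{a}
  S via S→b A: +{b}
  FIRST(S)={a,b}  FIRST(A)={a,b}
round 2: (stable)
  FIRST(S)={a,b}  FIRST(A)={a,b}

FOLLOW sets:
FOLLOW(S) := {$}
pass 1:
  S→S a: FOLLOW(S) ⊇ FIRST(a) = {a}; new: +{a}
  S→b A: FOLLOW(A) ⊇ FOLLOW(S) ⊇ {$,a}; new: +{$,a}
  S: {$,a}  A: {$,a}
pass 2: — fixpoint
  S: {$,a}  A: {$,a}

FOLLOW(S) = ["$", "a"]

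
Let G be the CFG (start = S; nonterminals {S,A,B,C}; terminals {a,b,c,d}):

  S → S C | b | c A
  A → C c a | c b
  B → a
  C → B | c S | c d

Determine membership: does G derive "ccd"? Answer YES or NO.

CNF form of G:
  S -> S C | T0 A | b
  A -> C X4 | T0 T2
  B -> a
  C -> T0 S | T0 T3 | a
  T0 -> c
  T1 -> a
  T2 -> b
  T3 -> d
  X4 -> T0 T1

CYK table (by increasing span):
  T[0,0] 'c' = {T0}  orig:{}
  T[1,1] 'c' = {T0}  orig:{}
  T[2,2] 'd' = {T3}  orig:{}
  T[0,1] 'cc' = ∅
  T[1,2] 'cd' = {C}
  T[0,2] 'ccd' = ∅

S ∉ T[0,2] ⇒ NO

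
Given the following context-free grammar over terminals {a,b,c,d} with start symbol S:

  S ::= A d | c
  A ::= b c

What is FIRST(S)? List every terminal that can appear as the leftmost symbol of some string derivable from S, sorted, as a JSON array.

FIRST iteration:
round 1:
  A via A→b c: +{b}
  S via S→A d: +{b}
  S via S→c: +{c}
  FIRST[S]={b,c}  FIRST[A]={b}
round 2: (stable)
  FIRST[S]={b,c}  FIRST[A]={b}

FIRST(S) = ["b", "c"]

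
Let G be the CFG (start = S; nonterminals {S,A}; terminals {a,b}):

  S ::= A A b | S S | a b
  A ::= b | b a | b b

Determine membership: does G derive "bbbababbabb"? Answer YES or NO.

CNF form of G:
  S -> A X2 | S S | T1 T0
  A -> T0 T0 | T0 T1 | b
  T0 -> b
  T1 -> a
  X2 -> A T0

CYK fill:
  [0..0]={A,T0}  "b"  orig:{A}
  [1..1]={A,T0}  "b"  orig:{A}
  [2..2]={A,T0}  "b"  orig:{A}
  [3..3]={T1}  "a"  orig:{}
  [4..4]={A,T0}  "b"  orig:{A}
  [5..5]={T1}  "a"  orig:{}
  [6..6]={A,T0}  "b"  orig:{A}
  [7..7]={A,T0}  "b"  orig:{A}
  [8..8]={T1}  "a"  orig:{}
  [9..9]={A,T0}  "b"  orig:{A}
  [10..10]={A,T0}  "b"  orig:{A}
  [0..1]={A,X2}  "bb"  orig:{A}
  [1..2]={A,X2}  "bb"  orig:{A}
  [2..3]={A}  "ba"
  [3..4]={S}  "ab"
  [4..5]={A}  "ba"
  [5..6]={S}  "ab"
  [6..7]={A,X2}  "bb"  orig:{A}
  [7..8]={A}  "ba"
  [8..9]={S}  "ab"
  [9..10]={A,X2}  "bb"  orig:{A}
  [0..2]={S,X2}  "bbb"  orig:{S}
  [1..3]=∅  "bba"
  [2..4]={X2}  "bab"  orig:{}
  [3..5]=∅  "aba"
  [4..6]={X2}  "bab"  orig:{}
  [5..7]=∅  "abb"
  [6..8]=∅  "bba"
  [7..9]={X2}  "bab"  orig:{}
  [8..10]=∅  "abb"
  [0..3]=∅  "bbba"
  [1..4]={S}  "bbab"
  [2..5]=∅  "baba"
  [3..6]={S}  "abab"
  [4..7]={S}  "babb"
  [5..8]=∅  "abba"
  [6..9]={S}  "bbab"
  [7..10]={S}  "babb"
  [0..4]={S}  "bbbab"
  [1..5]=∅  "bbaba"
  [2..6]={S}  "babab"
  [3..7]=∅  "ababb"
  [4..8]=∅  "babba"
  [5..9]=∅  "abbab"
  [6..10]=∅  "bbabb"
  [0..5]=∅  "bbbaba"
  [1..6]={S}  "bbabab"
  [2..7]=∅  "bababb"
  [3..8]=∅  "ababba"
  [4..9]={S}  "babbab"
  [5..10]={S}  "abbabb"
  [0..6]={S}  "bbbabab"
  [1..7]=∅  "bbababb"
  [2..8]=∅  "bababba"
  [3..9]=∅  "ababbab"
  [4..10]=∅  "babbabb"
  [0..7]=∅  "bbbababb"
  [1..8]=∅  "bbababba"
  [2..9]=∅  "bababbab"
  [3..10]={S}  "ababbabb"
  [0..8]=∅  "bbbababba"
  [1..9]=∅  "bbababbab"
  [2..10]={S}  "bababbabb"
  [0..9]=∅  "bbbababbab"
  [1..10]={S}  "bbababbabb"
  [0..10]={S}  "bbbababbabb"

S ∈ T[0,10] ⇒ YES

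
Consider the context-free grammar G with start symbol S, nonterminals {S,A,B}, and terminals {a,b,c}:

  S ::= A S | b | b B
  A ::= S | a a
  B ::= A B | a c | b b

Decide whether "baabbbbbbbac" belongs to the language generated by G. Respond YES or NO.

CNF form of G:
  S -> A S | T1 B | b
  A -> A S | T0 T0 | T1 B | b
  B -> A B | T0 T2 | T1 T1
  T0 -> a
  T1 -> b
  T2 -> c

CYK table (by increasing span):
  cell(0,0) b: {A,S,T1}  orig:{A,S}
  cell(1,1) a: {T0}  orig:{}
  cell(2,2) a: {T0}  orig:{}
  cell(3,3) b: {A,S,T1}  orig:{A,S}
  cell(4,4) b: {A,S,T1}  orig:{A,S}
  cell(5,5) b: {A,S,T1}  orig:{A,S}
  cell(6,6) b: {A,S,T1}  orig:{A,S}
  cell(7,7) b: {A,S,T1}  orig:{A,S}
  cell(8,8) b: {A,S,T1}  orig:{A,S}
  cell(9,9) b: {A,S,T1}  orig:{A,S}
  cell(10,10) a: {T0}  orig:{}
  cell(11,11) c: {T2}  orig:{}
  cell(0,1) ba: ∅
  cell(1,2) aa: {A}
  cell(2,3) ab: ∅
  cell(3,4) bb: {A,B,S}
  cell(4,5) bb: {A,B,S}
  cell(5,6) bb: {A,B,S}
  cell(6,7) bb: {A,B,S}
  cell(7,8) bb: {A,B,S}
  cell(8,9) bb: {A,B,S}
  cell(9,10) ba: ∅
  cell(10,11) ac: {B}
  cell(0,2) baa: ∅
  cell(1,3) aab: {A,S}
  cell(2,4) abb: ∅
  cell(3,5) bbb: {A,B,S}
  cell(4,6) bbb: {A,B,S}
  cell(5,7) bbb: {A,B,S}
  cell(6,8) bbb: {A,B,S}
  cell(7,9) bbb: {A,B,S}
  cell(8,10) bba: ∅
  cell(9,11) bac: {A,B,S}
  cell(0,3) baab: {A,S}
  cell(1,4) aabb: {A,B,S}
  cell(2,5) abbb: ∅
  cell(3,6) bbbb: {A,B,S}
  cell(4,7) bbbb: {A,B,S}
  cell(5,8) bbbb: {A,B,S}
  cell(6,9) bbbb: {A,B,S}
  cell(7,10) bbba: ∅
  cell(8,11) bbac: {A,B,S}
  cell(0,4) baabb: {A,B,S}
  cell(1,5) aabbb: {A,B,S}
  cell(2,6) abbbb: ∅
  cell(3,7) bbbbb: {A,B,S}
  cell(4,8) bbbbb: {A,B,S}
  cell(5,9) bbbbb: {A,B,S}
  cell(6,10) bbbba: ∅
  cell(7,11) bbbac: {A,B,S}
  cell(0,5) baabbb: {A,B,S}
  cell(1,6) aabbbb: {A,B,S}
  cell(2,7) abbbbb: ∅
  cell(3,8) bbbbbb: {A,B,S}
  cell(4,9) bbbbbb: {A,B,S}
  cell(5,10) bbbbba: ∅
  cell(6,11) bbbbac: {A,B,S}
  cell(0,6) baabbbb: {A,B,S}
  cell(1,7) aabbbbb: {A,B,S}
  cell(2,8) abbbbbb: ∅
  cell(3,9) bbbbbbb: {A,B,S}
  cell(4,10) bbbbbba: ∅
  cell(5,11) bbbbbac: {A,B,S}
  cell(0,7) baabbbbb: {A,B,S}
  cell(1,8) aabbbbbb: {A,B,S}
  cell(2,9) abbbbbbb: ∅
  cell(3,10) bbbbbbba: ∅
  cell(4,11) bbbbbbac: {A,B,S}
  cell(0,8) baabbbbbb: {A,B,S}
  cell(1,9) aabbbbbbb: {A,B,S}
  cell(2,10) abbbbbbba: ∅
  cell(3,11) bbbbbbbac: {A,B,S}
  cell(0,9) baabbbbbbb: {A,B,S}
  cell(1,10) aabbbbbbba: ∅
  cell(2,11) abbbbbbbac: ∅
  cell(0,10) baabbbbbbba: ∅
  cell(1,11) aabbbbbbbac: {A,B,S}
  cell(0,11) baabbbbbbbac: {A,B,S}

S ∈ T[0,11] ⇒ YES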